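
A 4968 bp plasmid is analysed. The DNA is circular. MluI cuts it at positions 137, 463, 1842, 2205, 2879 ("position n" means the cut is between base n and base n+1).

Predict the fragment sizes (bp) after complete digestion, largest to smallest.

Circular molecule, 5 cuts → 5 fragments:
  463 − 137 = 326 bp
  1842 − 463 = 1379 bp
  2205 − 1842 = 363 bp
  2879 − 2205 = 674 bp
  wrap: 4968 − 2879 + 137 = 2226 bp
Sorted largest to smallest: 2226, 1379, 674, 363, 326 bp.

2226, 1379, 674, 363, 326 bp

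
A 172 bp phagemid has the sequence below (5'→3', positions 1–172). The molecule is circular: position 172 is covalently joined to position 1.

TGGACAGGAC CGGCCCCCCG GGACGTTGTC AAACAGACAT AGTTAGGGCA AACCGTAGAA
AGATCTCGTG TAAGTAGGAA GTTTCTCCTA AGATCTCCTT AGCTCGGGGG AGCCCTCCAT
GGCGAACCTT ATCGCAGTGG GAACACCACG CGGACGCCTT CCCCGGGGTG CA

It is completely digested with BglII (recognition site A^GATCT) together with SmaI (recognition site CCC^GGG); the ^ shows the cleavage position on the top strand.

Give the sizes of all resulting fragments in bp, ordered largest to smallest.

BglII sites (AGATCT) start at positions 61, 91.
BglII cuts after the first base of each site, so after positions 61, 91.
SmaI sites (CCCGGG) start at positions 17, 162.
SmaI cuts after base 3 of each site, so after positions 19, 164.
Combined cut positions: 19, 61, 91, 164.
Circular molecule, 4 cuts → 4 fragments:
  20–61 → 42 bp
  62–91 → 30 bp
  92–164 → 73 bp
  165–172 then 1–19 → 8 + 19 = 27 bp
Sorted largest to smallest: 73, 42, 30, 27 bp.

73, 42, 30, 27 bp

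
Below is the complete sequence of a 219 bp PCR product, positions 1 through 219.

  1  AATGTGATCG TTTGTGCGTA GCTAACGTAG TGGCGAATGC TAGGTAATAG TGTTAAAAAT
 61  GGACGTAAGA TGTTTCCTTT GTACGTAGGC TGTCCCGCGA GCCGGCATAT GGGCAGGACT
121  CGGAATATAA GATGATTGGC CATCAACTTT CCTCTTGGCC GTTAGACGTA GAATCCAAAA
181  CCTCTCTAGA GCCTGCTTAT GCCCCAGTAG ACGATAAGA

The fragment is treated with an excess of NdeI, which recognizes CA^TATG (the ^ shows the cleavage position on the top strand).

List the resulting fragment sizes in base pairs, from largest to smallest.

The NdeI site (CATATG) starts at position 106.
NdeI cuts after base 2 of each site, so after position 107.
Linear molecule, 1 cut → 2 fragments:
  1–107 → 107 bp
  108–219 → 112 bp
Sorted largest to smallest: 112, 107 bp.

112, 107 bp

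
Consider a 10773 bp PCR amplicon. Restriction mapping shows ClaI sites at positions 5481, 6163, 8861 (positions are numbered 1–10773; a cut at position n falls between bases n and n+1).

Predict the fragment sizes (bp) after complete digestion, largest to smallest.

5481, 2698, 1912, 682 bp

Linear molecule, 3 cuts → 4 fragments:
  5481 − 0 = 5481 bp
  6163 − 5481 = 682 bp
  8861 − 6163 = 2698 bp
  10773 − 8861 = 1912 bp
Sorted largest to smallest: 5481, 2698, 1912, 682 bp.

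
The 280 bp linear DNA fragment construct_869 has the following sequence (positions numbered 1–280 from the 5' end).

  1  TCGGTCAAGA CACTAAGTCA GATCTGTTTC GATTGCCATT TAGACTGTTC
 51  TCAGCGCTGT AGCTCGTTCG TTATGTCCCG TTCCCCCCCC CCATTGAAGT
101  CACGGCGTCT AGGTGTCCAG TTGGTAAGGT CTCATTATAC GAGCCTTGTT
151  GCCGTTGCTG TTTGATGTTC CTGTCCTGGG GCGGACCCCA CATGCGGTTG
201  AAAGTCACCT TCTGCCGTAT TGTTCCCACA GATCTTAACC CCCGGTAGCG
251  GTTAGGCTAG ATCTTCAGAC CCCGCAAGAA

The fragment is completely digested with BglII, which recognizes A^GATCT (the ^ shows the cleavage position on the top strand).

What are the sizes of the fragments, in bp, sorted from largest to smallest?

210, 29, 21, 20 bp

BglII sites (AGATCT) start at positions 20, 230, 259.
BglII cuts after the first base of each site, so after positions 20, 230, 259.
Linear molecule, 3 cuts → 4 fragments:
  1–20 → 20 bp
  21–230 → 210 bp
  231–259 → 29 bp
  260–280 → 21 bp
Sorted largest to smallest: 210, 29, 21, 20 bp.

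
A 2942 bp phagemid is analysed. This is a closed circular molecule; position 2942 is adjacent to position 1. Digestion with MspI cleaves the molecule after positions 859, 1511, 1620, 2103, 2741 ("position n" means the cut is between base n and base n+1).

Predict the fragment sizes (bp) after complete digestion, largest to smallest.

Circular molecule, 5 cuts → 5 fragments:
  1511 − 859 = 652 bp
  1620 − 1511 = 109 bp
  2103 − 1620 = 483 bp
  2741 − 2103 = 638 bp
  wrap: 2942 − 2741 + 859 = 1060 bp
Sorted largest to smallest: 1060, 652, 638, 483, 109 bp.

1060, 652, 638, 483, 109 bp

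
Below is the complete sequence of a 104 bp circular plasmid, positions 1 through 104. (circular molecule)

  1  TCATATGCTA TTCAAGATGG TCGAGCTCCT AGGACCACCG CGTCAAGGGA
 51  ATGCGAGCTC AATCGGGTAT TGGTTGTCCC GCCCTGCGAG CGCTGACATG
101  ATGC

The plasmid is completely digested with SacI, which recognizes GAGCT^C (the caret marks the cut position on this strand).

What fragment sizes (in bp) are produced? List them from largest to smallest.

72, 32 bp

SacI sites (GAGCTC) start at positions 23, 55.
SacI cuts after base 5 of each site (before the last base), so after positions 27, 59.
Circular molecule, 2 cuts → 2 fragments:
  28–59 → 32 bp
  60–104 then 1–27 → 45 + 27 = 72 bp
Sorted largest to smallest: 72, 32 bp.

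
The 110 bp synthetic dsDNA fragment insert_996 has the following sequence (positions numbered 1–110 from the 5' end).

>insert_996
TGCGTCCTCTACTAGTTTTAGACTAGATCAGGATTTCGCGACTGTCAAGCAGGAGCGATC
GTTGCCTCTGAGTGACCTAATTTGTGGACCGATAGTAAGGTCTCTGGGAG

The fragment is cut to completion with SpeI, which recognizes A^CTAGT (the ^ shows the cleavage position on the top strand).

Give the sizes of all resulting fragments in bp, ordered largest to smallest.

99, 11 bp

The SpeI site (ACTAGT) starts at position 11.
SpeI cuts after the first base of each site, so after position 11.
Linear molecule, 1 cut → 2 fragments:
  1–11 → 11 bp
  12–110 → 99 bp
Sorted largest to smallest: 99, 11 bp.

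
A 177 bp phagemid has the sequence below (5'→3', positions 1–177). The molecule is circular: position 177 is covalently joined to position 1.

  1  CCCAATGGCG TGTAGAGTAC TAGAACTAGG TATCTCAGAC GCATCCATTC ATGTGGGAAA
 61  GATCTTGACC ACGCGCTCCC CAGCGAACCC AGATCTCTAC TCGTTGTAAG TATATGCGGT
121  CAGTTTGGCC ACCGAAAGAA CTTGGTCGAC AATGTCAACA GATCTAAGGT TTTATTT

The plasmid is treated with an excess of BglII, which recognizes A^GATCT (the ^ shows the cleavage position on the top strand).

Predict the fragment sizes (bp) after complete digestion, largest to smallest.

77, 69, 31 bp

BglII sites (AGATCT) start at positions 60, 91, 160.
BglII cuts after the first base of each site, so after positions 60, 91, 160.
Circular molecule, 3 cuts → 3 fragments:
  61–91 → 31 bp
  92–160 → 69 bp
  161–177 then 1–60 → 17 + 60 = 77 bp
Sorted largest to smallest: 77, 69, 31 bp.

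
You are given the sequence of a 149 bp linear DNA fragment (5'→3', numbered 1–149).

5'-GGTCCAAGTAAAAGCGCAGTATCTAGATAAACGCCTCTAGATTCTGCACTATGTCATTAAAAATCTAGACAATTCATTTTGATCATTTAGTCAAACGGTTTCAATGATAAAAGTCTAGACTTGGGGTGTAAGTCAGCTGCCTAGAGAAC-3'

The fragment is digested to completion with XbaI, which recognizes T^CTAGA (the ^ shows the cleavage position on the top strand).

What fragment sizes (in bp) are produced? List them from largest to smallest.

50, 35, 28, 22, 14 bp

XbaI sites (TCTAGA) start at positions 22, 36, 64, 114.
XbaI cuts after the first base of each site, so after positions 22, 36, 64, 114.
Linear molecule, 4 cuts → 5 fragments:
  1–22 → 22 bp
  23–36 → 14 bp
  37–64 → 28 bp
  65–114 → 50 bp
  115–149 → 35 bp
Sorted largest to smallest: 50, 35, 28, 22, 14 bp.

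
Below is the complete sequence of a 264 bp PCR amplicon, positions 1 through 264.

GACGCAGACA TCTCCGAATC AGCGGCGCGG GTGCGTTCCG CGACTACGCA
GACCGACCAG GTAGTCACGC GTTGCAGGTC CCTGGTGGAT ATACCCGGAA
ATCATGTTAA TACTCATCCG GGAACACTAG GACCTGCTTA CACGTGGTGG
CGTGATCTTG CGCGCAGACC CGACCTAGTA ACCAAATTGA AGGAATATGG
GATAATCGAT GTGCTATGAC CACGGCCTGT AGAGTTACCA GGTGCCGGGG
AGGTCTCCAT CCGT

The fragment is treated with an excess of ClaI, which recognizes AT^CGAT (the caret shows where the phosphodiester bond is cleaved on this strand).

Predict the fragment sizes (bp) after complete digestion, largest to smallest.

206, 58 bp

The ClaI site (ATCGAT) starts at position 205.
ClaI cuts after base 2 of each site, so after position 206.
Linear molecule, 1 cut → 2 fragments:
  1–206 → 206 bp
  207–264 → 58 bp
Sorted largest to smallest: 206, 58 bp.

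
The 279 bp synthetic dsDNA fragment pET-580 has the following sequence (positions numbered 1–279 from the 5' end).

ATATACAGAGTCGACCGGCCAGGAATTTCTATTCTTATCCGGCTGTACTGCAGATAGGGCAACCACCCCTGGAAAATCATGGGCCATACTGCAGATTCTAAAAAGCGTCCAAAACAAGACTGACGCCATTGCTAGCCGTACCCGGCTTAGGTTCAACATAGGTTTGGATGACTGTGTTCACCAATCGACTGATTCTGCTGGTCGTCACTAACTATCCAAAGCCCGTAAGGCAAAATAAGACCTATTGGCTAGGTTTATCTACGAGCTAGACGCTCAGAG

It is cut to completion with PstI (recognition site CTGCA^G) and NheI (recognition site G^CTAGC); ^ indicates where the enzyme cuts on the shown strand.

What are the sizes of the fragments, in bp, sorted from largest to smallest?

PstI sites (CTGCAG) start at positions 48, 89.
PstI cuts after base 5 of each site (before the last base), so after positions 52, 93.
The NheI site (GCTAGC) starts at position 131.
NheI cuts after the first base of each site, so after position 131.
Combined cut positions: 52, 93, 131.
Linear molecule, 3 cuts → 4 fragments:
  1–52 → 52 bp
  53–93 → 41 bp
  94–131 → 38 bp
  132–279 → 148 bp
Sorted largest to smallest: 148, 52, 41, 38 bp.

148, 52, 41, 38 bp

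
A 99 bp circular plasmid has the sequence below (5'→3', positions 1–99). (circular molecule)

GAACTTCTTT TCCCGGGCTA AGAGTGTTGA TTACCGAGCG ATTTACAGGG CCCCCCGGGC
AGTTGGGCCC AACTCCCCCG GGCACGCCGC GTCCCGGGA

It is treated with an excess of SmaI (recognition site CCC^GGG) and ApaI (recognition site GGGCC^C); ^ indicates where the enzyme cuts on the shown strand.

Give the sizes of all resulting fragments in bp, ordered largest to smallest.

SmaI sites (CCCGGG) start at positions 12, 54, 77, 93.
SmaI cuts after base 3 of each site, so after positions 14, 56, 79, 95.
ApaI sites (GGGCCC) start at positions 48, 65.
ApaI cuts after base 5 of each site (before the last base), so after positions 52, 69.
Combined cut positions: 14, 52, 56, 69, 79, 95.
Circular molecule, 6 cuts → 6 fragments:
  15–52 → 38 bp
  53–56 → 4 bp
  57–69 → 13 bp
  70–79 → 10 bp
  80–95 → 16 bp
  96–99 then 1–14 → 4 + 14 = 18 bp
Sorted largest to smallest: 38, 18, 16, 13, 10, 4 bp.

38, 18, 16, 13, 10, 4 bp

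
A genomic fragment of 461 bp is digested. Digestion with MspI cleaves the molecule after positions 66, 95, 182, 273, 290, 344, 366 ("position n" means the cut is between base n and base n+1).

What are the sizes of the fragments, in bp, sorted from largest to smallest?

Linear molecule, 7 cuts → 8 fragments:
  66 − 0 = 66 bp
  95 − 66 = 29 bp
  182 − 95 = 87 bp
  273 − 182 = 91 bp
  290 − 273 = 17 bp
  344 − 290 = 54 bp
  366 − 344 = 22 bp
  461 − 366 = 95 bp
Sorted largest to smallest: 95, 91, 87, 66, 54, 29, 22, 17 bp.

95, 91, 87, 66, 54, 29, 22, 17 bp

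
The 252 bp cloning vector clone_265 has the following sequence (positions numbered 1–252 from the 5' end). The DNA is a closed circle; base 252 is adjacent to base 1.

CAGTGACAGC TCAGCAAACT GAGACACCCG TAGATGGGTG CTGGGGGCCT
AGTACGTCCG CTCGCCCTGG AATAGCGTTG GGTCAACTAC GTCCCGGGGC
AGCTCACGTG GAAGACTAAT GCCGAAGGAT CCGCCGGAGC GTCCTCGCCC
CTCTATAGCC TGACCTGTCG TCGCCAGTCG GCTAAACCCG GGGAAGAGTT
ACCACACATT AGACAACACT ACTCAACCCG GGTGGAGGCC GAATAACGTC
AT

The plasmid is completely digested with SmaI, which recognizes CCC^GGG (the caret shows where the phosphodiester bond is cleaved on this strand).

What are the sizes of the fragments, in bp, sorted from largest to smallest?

SmaI sites (CCCGGG) start at positions 93, 187, 227.
SmaI cuts after base 3 of each site, so after positions 95, 189, 229.
Circular molecule, 3 cuts → 3 fragments:
  96–189 → 94 bp
  190–229 → 40 bp
  230–252 then 1–95 → 23 + 95 = 118 bp
Sorted largest to smallest: 118, 94, 40 bp.

118, 94, 40 bp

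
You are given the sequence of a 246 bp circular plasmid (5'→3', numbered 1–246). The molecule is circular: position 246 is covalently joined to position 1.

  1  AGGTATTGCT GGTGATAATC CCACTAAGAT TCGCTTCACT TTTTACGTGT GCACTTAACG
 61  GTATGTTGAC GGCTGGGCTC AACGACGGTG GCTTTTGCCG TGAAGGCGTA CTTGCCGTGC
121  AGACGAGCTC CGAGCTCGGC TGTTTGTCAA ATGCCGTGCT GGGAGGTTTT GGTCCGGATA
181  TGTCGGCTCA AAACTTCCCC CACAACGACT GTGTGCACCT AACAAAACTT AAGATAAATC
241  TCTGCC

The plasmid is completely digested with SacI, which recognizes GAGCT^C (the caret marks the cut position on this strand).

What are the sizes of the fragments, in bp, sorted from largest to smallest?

SacI sites (GAGCTC) start at positions 125, 132.
SacI cuts after base 5 of each site (before the last base), so after positions 129, 136.
Circular molecule, 2 cuts → 2 fragments:
  130–136 → 7 bp
  137–246 then 1–129 → 110 + 129 = 239 bp
Sorted largest to smallest: 239, 7 bp.

239, 7 bp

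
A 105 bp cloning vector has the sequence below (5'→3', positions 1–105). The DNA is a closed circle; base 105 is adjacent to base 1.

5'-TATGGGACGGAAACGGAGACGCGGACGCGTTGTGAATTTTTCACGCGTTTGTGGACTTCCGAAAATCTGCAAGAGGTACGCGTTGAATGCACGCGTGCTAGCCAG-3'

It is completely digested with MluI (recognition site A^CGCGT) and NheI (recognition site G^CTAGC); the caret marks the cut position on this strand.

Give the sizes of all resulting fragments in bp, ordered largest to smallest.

MluI sites (ACGCGT) start at positions 25, 43, 78, 91.
MluI cuts after the first base of each site, so after positions 25, 43, 78, 91.
The NheI site (GCTAGC) starts at position 97.
NheI cuts after the first base of each site, so after position 97.
Combined cut positions: 25, 43, 78, 91, 97.
Circular molecule, 5 cuts → 5 fragments:
  26–43 → 18 bp
  44–78 → 35 bp
  79–91 → 13 bp
  92–97 → 6 bp
  98–105 then 1–25 → 8 + 25 = 33 bp
Sorted largest to smallest: 35, 33, 18, 13, 6 bp.

35, 33, 18, 13, 6 bp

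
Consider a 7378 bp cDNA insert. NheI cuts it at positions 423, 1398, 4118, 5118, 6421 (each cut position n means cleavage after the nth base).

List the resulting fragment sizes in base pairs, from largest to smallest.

Linear molecule, 5 cuts → 6 fragments:
  423 − 0 = 423 bp
  1398 − 423 = 975 bp
  4118 − 1398 = 2720 bp
  5118 − 4118 = 1000 bp
  6421 − 5118 = 1303 bp
  7378 − 6421 = 957 bp
Sorted largest to smallest: 2720, 1303, 1000, 975, 957, 423 bp.

2720, 1303, 1000, 975, 957, 423 bp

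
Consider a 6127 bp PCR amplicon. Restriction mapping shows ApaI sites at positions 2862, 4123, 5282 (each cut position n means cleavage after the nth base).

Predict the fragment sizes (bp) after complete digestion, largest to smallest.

Linear molecule, 3 cuts → 4 fragments:
  2862 − 0 = 2862 bp
  4123 − 2862 = 1261 bp
  5282 − 4123 = 1159 bp
  6127 − 5282 = 845 bp
Sorted largest to smallest: 2862, 1261, 1159, 845 bp.

2862, 1261, 1159, 845 bp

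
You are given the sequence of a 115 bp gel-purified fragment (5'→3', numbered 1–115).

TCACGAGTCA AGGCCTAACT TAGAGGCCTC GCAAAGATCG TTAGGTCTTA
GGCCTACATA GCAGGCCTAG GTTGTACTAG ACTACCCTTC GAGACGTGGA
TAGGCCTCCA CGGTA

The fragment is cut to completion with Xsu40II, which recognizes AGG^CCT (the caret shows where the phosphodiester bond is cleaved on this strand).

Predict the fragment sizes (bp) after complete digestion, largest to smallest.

Xsu40II sites (AGGCCT) start at positions 11, 24, 50, 63, 102.
Xsu40II cuts after base 3 of each site, so after positions 13, 26, 52, 65, 104.
Linear molecule, 5 cuts → 6 fragments:
  1–13 → 13 bp
  14–26 → 13 bp
  27–52 → 26 bp
  53–65 → 13 bp
  66–104 → 39 bp
  105–115 → 11 bp
Sorted largest to smallest: 39, 26, 13, 13, 13, 11 bp.

39, 26, 13, 13, 13, 11 bp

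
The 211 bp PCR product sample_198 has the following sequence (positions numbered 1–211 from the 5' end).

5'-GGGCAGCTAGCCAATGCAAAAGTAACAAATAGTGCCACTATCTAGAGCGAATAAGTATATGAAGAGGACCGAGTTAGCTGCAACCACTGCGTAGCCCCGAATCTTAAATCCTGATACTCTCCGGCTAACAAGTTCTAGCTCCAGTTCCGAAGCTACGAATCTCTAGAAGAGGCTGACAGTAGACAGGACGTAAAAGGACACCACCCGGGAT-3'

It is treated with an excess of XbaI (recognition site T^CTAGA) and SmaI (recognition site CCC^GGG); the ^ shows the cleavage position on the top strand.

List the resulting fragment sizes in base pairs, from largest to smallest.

XbaI sites (TCTAGA) start at positions 41, 162.
XbaI cuts after the first base of each site, so after positions 41, 162.
The SmaI site (CCCGGG) starts at position 204.
SmaI cuts after base 3 of each site, so after position 206.
Combined cut positions: 41, 162, 206.
Linear molecule, 3 cuts → 4 fragments:
  1–41 → 41 bp
  42–162 → 121 bp
  163–206 → 44 bp
  207–211 → 5 bp
Sorted largest to smallest: 121, 44, 41, 5 bp.

121, 44, 41, 5 bp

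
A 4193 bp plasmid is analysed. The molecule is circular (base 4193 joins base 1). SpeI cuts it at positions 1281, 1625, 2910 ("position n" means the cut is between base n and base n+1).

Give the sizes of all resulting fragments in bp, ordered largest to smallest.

Circular molecule, 3 cuts → 3 fragments:
  1625 − 1281 = 344 bp
  2910 − 1625 = 1285 bp
  wrap: 4193 − 2910 + 1281 = 2564 bp
Sorted largest to smallest: 2564, 1285, 344 bp.

2564, 1285, 344 bp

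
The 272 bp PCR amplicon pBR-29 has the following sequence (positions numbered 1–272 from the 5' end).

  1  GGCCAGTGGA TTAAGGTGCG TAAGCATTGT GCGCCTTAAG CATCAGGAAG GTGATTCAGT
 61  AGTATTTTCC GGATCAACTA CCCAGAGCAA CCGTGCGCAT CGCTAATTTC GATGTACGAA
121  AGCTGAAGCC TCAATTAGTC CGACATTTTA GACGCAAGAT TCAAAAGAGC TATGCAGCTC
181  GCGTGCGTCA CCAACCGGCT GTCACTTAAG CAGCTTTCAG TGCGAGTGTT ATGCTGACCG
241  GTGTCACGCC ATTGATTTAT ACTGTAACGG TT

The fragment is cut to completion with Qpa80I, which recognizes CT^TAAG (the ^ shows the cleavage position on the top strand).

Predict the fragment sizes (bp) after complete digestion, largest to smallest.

Qpa80I sites (CTTAAG) start at positions 35, 205.
Qpa80I cuts after base 2 of each site, so after positions 36, 206.
Linear molecule, 2 cuts → 3 fragments:
  1–36 → 36 bp
  37–206 → 170 bp
  207–272 → 66 bp
Sorted largest to smallest: 170, 66, 36 bp.

170, 66, 36 bp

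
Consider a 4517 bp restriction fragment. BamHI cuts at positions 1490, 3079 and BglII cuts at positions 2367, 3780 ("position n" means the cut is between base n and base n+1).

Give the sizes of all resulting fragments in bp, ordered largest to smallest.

1490, 877, 737, 712, 701 bp

Combined cut positions (sorted): 1490, 2367, 3079, 3780.
Linear molecule, 4 cuts → 5 fragments:
  1490 − 0 = 1490 bp
  2367 − 1490 = 877 bp
  3079 − 2367 = 712 bp
  3780 − 3079 = 701 bp
  4517 − 3780 = 737 bp
Sorted largest to smallest: 1490, 877, 737, 712, 701 bp.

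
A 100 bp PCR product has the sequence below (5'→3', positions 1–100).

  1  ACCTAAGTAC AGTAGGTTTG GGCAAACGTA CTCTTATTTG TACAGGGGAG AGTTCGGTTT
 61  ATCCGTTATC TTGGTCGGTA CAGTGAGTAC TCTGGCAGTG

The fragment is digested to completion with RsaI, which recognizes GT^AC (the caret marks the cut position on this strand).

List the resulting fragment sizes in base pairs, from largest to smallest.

RsaI sites (GTAC) start at positions 7, 28, 40, 78, 87.
RsaI cuts after base 2 of each site, so after positions 8, 29, 41, 79, 88.
Linear molecule, 5 cuts → 6 fragments:
  1–8 → 8 bp
  9–29 → 21 bp
  30–41 → 12 bp
  42–79 → 38 bp
  80–88 → 9 bp
  89–100 → 12 bp
Sorted largest to smallest: 38, 21, 12, 12, 9, 8 bp.

38, 21, 12, 12, 9, 8 bp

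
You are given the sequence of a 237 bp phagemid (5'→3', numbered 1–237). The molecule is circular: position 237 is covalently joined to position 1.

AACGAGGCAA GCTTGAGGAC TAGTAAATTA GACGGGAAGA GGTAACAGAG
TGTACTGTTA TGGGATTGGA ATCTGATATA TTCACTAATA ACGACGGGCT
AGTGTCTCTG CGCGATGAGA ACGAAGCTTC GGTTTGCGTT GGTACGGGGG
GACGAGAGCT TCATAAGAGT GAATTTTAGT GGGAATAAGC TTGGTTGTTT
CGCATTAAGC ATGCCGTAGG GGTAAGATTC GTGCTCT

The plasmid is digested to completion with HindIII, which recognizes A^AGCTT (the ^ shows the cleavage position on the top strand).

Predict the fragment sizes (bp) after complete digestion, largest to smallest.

115, 63, 59 bp

HindIII sites (AAGCTT) start at positions 9, 124, 187.
HindIII cuts after the first base of each site, so after positions 9, 124, 187.
Circular molecule, 3 cuts → 3 fragments:
  10–124 → 115 bp
  125–187 → 63 bp
  188–237 then 1–9 → 50 + 9 = 59 bp
Sorted largest to smallest: 115, 63, 59 bp.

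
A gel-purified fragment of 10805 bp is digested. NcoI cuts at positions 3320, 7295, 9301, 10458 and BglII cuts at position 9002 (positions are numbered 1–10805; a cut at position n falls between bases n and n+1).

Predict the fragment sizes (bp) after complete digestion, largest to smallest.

Combined cut positions (sorted): 3320, 7295, 9002, 9301, 10458.
Linear molecule, 5 cuts → 6 fragments:
  3320 − 0 = 3320 bp
  7295 − 3320 = 3975 bp
  9002 − 7295 = 1707 bp
  9301 − 9002 = 299 bp
  10458 − 9301 = 1157 bp
  10805 − 10458 = 347 bp
Sorted largest to smallest: 3975, 3320, 1707, 1157, 347, 299 bp.

3975, 3320, 1707, 1157, 347, 299 bp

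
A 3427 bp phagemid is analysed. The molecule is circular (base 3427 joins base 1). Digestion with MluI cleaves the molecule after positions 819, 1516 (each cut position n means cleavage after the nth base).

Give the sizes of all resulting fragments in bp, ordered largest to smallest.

2730, 697 bp

Circular molecule, 2 cuts → 2 fragments:
  1516 − 819 = 697 bp
  wrap: 3427 − 1516 + 819 = 2730 bp
Sorted largest to smallest: 2730, 697 bp.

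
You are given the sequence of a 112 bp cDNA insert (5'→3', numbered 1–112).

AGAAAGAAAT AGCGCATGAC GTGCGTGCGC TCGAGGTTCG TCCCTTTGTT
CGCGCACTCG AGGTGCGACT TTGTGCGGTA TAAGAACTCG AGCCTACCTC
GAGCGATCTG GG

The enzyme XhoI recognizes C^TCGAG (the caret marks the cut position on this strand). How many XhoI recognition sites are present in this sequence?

4

CTCGAG occurs starting at positions 30, 57, 87, 98.
XhoI cuts at 4 sites.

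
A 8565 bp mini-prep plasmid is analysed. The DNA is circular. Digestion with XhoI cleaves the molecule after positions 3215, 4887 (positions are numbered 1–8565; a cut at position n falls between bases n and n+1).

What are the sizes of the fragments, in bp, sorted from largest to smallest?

6893, 1672 bp

Circular molecule, 2 cuts → 2 fragments:
  4887 − 3215 = 1672 bp
  wrap: 8565 − 4887 + 3215 = 6893 bp
Sorted largest to smallest: 6893, 1672 bp.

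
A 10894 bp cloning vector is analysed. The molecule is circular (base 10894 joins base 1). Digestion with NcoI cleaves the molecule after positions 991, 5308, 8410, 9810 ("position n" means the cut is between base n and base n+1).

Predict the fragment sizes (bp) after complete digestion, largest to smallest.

Circular molecule, 4 cuts → 4 fragments:
  5308 − 991 = 4317 bp
  8410 − 5308 = 3102 bp
  9810 − 8410 = 1400 bp
  wrap: 10894 − 9810 + 991 = 2075 bp
Sorted largest to smallest: 4317, 3102, 2075, 1400 bp.

4317, 3102, 2075, 1400 bp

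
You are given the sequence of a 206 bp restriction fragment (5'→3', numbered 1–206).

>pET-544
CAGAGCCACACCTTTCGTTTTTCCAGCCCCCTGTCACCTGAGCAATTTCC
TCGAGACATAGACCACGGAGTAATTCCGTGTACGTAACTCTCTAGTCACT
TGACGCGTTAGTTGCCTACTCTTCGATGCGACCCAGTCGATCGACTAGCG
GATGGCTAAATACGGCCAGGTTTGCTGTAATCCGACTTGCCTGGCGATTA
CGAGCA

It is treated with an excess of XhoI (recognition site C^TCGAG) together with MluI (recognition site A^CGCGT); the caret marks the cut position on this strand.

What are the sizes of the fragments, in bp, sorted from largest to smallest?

103, 53, 50 bp

The XhoI site (CTCGAG) starts at position 50.
XhoI cuts after the first base of each site, so after position 50.
The MluI site (ACGCGT) starts at position 103.
MluI cuts after the first base of each site, so after position 103.
Combined cut positions: 50, 103.
Linear molecule, 2 cuts → 3 fragments:
  1–50 → 50 bp
  51–103 → 53 bp
  104–206 → 103 bp
Sorted largest to smallest: 103, 53, 50 bp.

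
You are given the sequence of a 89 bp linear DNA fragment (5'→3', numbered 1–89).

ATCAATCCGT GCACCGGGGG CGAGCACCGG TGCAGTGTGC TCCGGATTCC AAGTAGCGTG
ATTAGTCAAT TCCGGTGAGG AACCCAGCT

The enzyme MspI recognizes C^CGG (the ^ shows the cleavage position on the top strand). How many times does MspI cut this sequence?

CCGG occurs starting at positions 14, 27, 42, 72.
MspI cuts at 4 sites.

4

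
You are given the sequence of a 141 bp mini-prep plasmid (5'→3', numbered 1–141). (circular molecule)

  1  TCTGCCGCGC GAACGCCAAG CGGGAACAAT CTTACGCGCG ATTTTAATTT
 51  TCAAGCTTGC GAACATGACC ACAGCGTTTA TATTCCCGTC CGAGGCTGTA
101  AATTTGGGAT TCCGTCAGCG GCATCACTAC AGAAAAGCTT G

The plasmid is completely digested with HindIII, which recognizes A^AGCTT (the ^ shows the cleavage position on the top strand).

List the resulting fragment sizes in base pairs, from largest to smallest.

82, 59 bp

HindIII sites (AAGCTT) start at positions 53, 135.
HindIII cuts after the first base of each site, so after positions 53, 135.
Circular molecule, 2 cuts → 2 fragments:
  54–135 → 82 bp
  136–141 then 1–53 → 6 + 53 = 59 bp
Sorted largest to smallest: 82, 59 bp.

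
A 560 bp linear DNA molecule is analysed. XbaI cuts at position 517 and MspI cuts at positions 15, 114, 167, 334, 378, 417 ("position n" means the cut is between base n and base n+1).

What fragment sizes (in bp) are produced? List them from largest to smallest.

Combined cut positions (sorted): 15, 114, 167, 334, 378, 417, 517.
Linear molecule, 7 cuts → 8 fragments:
  15 − 0 = 15 bp
  114 − 15 = 99 bp
  167 − 114 = 53 bp
  334 − 167 = 167 bp
  378 − 334 = 44 bp
  417 − 378 = 39 bp
  517 − 417 = 100 bp
  560 − 517 = 43 bp
Sorted largest to smallest: 167, 100, 99, 53, 44, 43, 39, 15 bp.

167, 100, 99, 53, 44, 43, 39, 15 bp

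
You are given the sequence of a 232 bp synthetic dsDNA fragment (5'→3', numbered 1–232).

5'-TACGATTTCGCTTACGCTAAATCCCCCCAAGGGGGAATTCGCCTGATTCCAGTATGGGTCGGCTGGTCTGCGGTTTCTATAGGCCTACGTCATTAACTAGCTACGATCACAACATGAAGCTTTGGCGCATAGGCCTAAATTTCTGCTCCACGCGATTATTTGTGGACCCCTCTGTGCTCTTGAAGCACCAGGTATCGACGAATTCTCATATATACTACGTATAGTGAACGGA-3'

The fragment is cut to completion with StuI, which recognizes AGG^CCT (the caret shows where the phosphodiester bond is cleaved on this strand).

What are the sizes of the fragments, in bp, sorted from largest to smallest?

99, 83, 50 bp

StuI sites (AGGCCT) start at positions 81, 131.
StuI cuts after base 3 of each site, so after positions 83, 133.
Linear molecule, 2 cuts → 3 fragments:
  1–83 → 83 bp
  84–133 → 50 bp
  134–232 → 99 bp
Sorted largest to smallest: 99, 83, 50 bp.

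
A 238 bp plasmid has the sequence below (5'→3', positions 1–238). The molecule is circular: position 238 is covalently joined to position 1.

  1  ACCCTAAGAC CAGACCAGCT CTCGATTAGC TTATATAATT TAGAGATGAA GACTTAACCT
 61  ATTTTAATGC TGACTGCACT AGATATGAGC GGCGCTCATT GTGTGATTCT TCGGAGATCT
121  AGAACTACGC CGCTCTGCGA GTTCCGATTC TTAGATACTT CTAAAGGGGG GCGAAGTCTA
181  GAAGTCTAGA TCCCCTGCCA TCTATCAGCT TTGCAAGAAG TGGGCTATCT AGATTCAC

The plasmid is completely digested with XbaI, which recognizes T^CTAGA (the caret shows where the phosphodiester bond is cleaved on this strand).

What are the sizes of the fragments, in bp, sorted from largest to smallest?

XbaI sites (TCTAGA) start at positions 118, 177, 185, 228.
XbaI cuts after the first base of each site, so after positions 118, 177, 185, 228.
Circular molecule, 4 cuts → 4 fragments:
  119–177 → 59 bp
  178–185 → 8 bp
  186–228 → 43 bp
  229–238 then 1–118 → 10 + 118 = 128 bp
Sorted largest to smallest: 128, 59, 43, 8 bp.

128, 59, 43, 8 bp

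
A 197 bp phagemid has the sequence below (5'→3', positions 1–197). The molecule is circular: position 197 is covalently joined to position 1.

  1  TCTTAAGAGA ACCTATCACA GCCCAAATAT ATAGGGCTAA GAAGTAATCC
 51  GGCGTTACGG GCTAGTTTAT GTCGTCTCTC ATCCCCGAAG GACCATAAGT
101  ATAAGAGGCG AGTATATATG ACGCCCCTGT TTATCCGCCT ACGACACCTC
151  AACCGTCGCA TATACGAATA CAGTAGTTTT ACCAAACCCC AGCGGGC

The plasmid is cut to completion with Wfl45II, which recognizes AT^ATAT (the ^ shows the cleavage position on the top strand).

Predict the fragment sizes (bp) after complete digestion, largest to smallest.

Wfl45II sites (ATATAT) start at positions 27, 114.
Wfl45II cuts after base 2 of each site, so after positions 28, 115.
Circular molecule, 2 cuts → 2 fragments:
  29–115 → 87 bp
  116–197 then 1–28 → 82 + 28 = 110 bp
Sorted largest to smallest: 110, 87 bp.

110, 87 bp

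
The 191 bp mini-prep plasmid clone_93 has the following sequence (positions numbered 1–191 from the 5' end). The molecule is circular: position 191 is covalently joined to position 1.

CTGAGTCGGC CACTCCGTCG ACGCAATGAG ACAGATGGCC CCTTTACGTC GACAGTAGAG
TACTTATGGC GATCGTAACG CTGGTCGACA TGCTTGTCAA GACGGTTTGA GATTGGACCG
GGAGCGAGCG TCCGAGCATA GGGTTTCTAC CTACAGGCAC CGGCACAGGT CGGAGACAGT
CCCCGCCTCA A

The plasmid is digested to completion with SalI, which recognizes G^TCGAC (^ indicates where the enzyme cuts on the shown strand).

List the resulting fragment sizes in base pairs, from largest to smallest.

124, 36, 31 bp

SalI sites (GTCGAC) start at positions 17, 48, 84.
SalI cuts after the first base of each site, so after positions 17, 48, 84.
Circular molecule, 3 cuts → 3 fragments:
  18–48 → 31 bp
  49–84 → 36 bp
  85–191 then 1–17 → 107 + 17 = 124 bp
Sorted largest to smallest: 124, 36, 31 bp.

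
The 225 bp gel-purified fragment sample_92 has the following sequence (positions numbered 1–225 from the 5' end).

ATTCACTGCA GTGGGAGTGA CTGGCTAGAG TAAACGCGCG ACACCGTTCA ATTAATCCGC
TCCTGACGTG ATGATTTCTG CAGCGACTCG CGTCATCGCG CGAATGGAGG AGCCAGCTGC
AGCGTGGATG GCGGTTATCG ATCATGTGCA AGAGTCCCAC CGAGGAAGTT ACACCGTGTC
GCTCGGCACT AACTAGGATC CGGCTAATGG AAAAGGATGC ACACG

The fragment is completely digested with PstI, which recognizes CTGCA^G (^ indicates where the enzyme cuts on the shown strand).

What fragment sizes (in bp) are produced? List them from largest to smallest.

104, 72, 39, 10 bp

PstI sites (CTGCAG) start at positions 6, 78, 117.
PstI cuts after base 5 of each site (before the last base), so after positions 10, 82, 121.
Linear molecule, 3 cuts → 4 fragments:
  1–10 → 10 bp
  11–82 → 72 bp
  83–121 → 39 bp
  122–225 → 104 bp
Sorted largest to smallest: 104, 72, 39, 10 bp.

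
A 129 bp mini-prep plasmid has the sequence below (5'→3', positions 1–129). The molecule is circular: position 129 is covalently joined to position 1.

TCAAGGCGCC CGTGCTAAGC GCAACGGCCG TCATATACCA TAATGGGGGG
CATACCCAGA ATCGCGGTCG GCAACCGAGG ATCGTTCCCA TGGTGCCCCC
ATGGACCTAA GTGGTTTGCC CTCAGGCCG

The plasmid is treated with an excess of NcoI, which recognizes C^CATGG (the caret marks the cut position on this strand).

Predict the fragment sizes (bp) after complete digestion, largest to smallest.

118, 11 bp

NcoI sites (CCATGG) start at positions 88, 99.
NcoI cuts after the first base of each site, so after positions 88, 99.
Circular molecule, 2 cuts → 2 fragments:
  89–99 → 11 bp
  100–129 then 1–88 → 30 + 88 = 118 bp
Sorted largest to smallest: 118, 11 bp.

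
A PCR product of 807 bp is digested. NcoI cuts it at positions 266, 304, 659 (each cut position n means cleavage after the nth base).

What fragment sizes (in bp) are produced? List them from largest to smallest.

355, 266, 148, 38 bp

Linear molecule, 3 cuts → 4 fragments:
  266 − 0 = 266 bp
  304 − 266 = 38 bp
  659 − 304 = 355 bp
  807 − 659 = 148 bp
Sorted largest to smallest: 355, 266, 148, 38 bp.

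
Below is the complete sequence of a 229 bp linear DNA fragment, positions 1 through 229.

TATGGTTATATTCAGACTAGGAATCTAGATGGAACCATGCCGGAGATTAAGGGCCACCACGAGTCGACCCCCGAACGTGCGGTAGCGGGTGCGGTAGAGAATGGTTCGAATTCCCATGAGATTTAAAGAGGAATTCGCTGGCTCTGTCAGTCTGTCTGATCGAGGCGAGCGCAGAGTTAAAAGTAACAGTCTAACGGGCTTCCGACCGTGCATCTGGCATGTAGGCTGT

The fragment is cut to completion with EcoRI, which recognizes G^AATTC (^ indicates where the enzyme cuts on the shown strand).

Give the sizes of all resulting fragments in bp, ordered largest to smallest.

EcoRI sites (GAATTC) start at positions 108, 131.
EcoRI cuts after the first base of each site, so after positions 108, 131.
Linear molecule, 2 cuts → 3 fragments:
  1–108 → 108 bp
  109–131 → 23 bp
  132–229 → 98 bp
Sorted largest to smallest: 108, 98, 23 bp.

108, 98, 23 bp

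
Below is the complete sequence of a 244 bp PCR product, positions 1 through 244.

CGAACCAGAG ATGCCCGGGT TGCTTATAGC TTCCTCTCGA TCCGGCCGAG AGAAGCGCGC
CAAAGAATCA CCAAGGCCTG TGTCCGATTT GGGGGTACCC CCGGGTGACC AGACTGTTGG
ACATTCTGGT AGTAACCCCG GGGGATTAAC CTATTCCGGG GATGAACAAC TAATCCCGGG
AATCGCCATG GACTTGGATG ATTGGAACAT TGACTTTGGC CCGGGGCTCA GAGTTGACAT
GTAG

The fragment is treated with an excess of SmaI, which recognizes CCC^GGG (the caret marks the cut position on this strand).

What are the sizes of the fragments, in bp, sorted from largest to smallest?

SmaI sites (CCCGGG) start at positions 14, 100, 137, 175, 220.
SmaI cuts after base 3 of each site, so after positions 16, 102, 139, 177, 222.
Linear molecule, 5 cuts → 6 fragments:
  1–16 → 16 bp
  17–102 → 86 bp
  103–139 → 37 bp
  140–177 → 38 bp
  178–222 → 45 bp
  223–244 → 22 bp
Sorted largest to smallest: 86, 45, 38, 37, 22, 16 bp.

86, 45, 38, 37, 22, 16 bp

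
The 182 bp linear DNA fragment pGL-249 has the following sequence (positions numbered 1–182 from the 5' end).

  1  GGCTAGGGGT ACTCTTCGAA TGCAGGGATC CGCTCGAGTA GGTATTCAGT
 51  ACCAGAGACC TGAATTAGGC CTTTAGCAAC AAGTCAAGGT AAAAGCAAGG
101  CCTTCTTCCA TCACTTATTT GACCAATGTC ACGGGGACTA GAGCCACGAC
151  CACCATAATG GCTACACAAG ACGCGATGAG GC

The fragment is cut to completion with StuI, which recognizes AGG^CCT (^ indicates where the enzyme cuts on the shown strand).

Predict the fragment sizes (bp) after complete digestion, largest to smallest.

82, 69, 31 bp

StuI sites (AGGCCT) start at positions 67, 98.
StuI cuts after base 3 of each site, so after positions 69, 100.
Linear molecule, 2 cuts → 3 fragments:
  1–69 → 69 bp
  70–100 → 31 bp
  101–182 → 82 bp
Sorted largest to smallest: 82, 69, 31 bp.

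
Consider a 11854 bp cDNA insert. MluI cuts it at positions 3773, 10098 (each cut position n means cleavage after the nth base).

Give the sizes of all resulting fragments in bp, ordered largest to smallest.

Linear molecule, 2 cuts → 3 fragments:
  3773 − 0 = 3773 bp
  10098 − 3773 = 6325 bp
  11854 − 10098 = 1756 bp
Sorted largest to smallest: 6325, 3773, 1756 bp.

6325, 3773, 1756 bp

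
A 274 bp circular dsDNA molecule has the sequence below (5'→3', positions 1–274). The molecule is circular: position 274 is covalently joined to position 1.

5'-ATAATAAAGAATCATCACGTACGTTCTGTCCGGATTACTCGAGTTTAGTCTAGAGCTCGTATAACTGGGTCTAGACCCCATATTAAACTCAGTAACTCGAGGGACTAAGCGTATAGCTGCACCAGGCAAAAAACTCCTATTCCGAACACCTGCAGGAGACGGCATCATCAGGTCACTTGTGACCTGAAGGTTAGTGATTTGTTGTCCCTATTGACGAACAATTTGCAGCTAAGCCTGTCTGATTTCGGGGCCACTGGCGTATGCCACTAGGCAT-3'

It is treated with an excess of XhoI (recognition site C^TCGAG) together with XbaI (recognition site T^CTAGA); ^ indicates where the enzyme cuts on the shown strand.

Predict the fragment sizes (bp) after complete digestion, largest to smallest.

XhoI sites (CTCGAG) start at positions 38, 96.
XhoI cuts after the first base of each site, so after positions 38, 96.
XbaI sites (TCTAGA) start at positions 49, 70.
XbaI cuts after the first base of each site, so after positions 49, 70.
Combined cut positions: 38, 49, 70, 96.
Circular molecule, 4 cuts → 4 fragments:
  39–49 → 11 bp
  50–70 → 21 bp
  71–96 → 26 bp
  97–274 then 1–38 → 178 + 38 = 216 bp
Sorted largest to smallest: 216, 26, 21, 11 bp.

216, 26, 21, 11 bp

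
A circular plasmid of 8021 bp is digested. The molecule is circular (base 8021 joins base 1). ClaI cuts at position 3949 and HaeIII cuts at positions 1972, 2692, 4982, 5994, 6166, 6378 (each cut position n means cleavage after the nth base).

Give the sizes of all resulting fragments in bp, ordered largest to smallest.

3615, 1257, 1033, 1012, 720, 212, 172 bp

Combined cut positions (sorted): 1972, 2692, 3949, 4982, 5994, 6166, 6378.
Circular molecule, 7 cuts → 7 fragments:
  2692 − 1972 = 720 bp
  3949 − 2692 = 1257 bp
  4982 − 3949 = 1033 bp
  5994 − 4982 = 1012 bp
  6166 − 5994 = 172 bp
  6378 − 6166 = 212 bp
  wrap: 8021 − 6378 + 1972 = 3615 bp
Sorted largest to smallest: 3615, 1257, 1033, 1012, 720, 212, 172 bp.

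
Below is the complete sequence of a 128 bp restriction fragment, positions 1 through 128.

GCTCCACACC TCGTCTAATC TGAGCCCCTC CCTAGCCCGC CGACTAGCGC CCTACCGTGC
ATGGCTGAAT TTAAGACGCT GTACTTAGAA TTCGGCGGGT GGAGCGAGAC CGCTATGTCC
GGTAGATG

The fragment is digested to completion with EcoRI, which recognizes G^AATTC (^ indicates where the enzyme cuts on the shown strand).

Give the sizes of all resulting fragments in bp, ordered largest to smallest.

The EcoRI site (GAATTC) starts at position 88.
EcoRI cuts after the first base of each site, so after position 88.
Linear molecule, 1 cut → 2 fragments:
  1–88 → 88 bp
  89–128 → 40 bp
Sorted largest to smallest: 88, 40 bp.

88, 40 bp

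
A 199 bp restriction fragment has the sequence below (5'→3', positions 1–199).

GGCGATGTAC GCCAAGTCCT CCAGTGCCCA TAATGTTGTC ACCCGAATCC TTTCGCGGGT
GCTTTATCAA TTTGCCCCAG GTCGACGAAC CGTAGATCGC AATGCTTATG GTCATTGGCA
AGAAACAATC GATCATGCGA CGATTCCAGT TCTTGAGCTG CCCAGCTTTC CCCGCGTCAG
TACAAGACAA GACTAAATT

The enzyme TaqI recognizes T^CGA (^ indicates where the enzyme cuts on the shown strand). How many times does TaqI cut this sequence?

2

TCGA occurs starting at positions 82, 129.
TaqI cuts at 2 sites.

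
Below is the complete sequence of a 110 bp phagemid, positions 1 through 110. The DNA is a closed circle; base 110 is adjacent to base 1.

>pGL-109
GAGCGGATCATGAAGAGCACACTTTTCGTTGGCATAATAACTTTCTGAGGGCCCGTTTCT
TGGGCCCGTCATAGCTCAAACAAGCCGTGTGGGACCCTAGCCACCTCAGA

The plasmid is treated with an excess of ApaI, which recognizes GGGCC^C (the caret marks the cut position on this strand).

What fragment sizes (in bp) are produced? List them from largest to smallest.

ApaI sites (GGGCCC) start at positions 49, 62.
ApaI cuts after base 5 of each site (before the last base), so after positions 53, 66.
Circular molecule, 2 cuts → 2 fragments:
  54–66 → 13 bp
  67–110 then 1–53 → 44 + 53 = 97 bp
Sorted largest to smallest: 97, 13 bp.

97, 13 bp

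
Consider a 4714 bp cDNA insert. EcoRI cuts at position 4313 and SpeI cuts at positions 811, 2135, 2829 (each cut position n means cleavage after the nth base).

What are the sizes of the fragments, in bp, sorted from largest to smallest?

Combined cut positions (sorted): 811, 2135, 2829, 4313.
Linear molecule, 4 cuts → 5 fragments:
  811 − 0 = 811 bp
  2135 − 811 = 1324 bp
  2829 − 2135 = 694 bp
  4313 − 2829 = 1484 bp
  4714 − 4313 = 401 bp
Sorted largest to smallest: 1484, 1324, 811, 694, 401 bp.

1484, 1324, 811, 694, 401 bp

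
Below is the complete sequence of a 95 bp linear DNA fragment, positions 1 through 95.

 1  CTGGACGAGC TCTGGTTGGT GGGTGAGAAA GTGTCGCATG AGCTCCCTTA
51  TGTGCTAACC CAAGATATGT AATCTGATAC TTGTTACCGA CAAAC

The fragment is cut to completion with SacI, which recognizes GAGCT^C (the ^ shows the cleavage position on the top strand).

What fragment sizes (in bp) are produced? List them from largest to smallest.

51, 33, 11 bp

SacI sites (GAGCTC) start at positions 7, 40.
SacI cuts after base 5 of each site (before the last base), so after positions 11, 44.
Linear molecule, 2 cuts → 3 fragments:
  1–11 → 11 bp
  12–44 → 33 bp
  45–95 → 51 bp
Sorted largest to smallest: 51, 33, 11 bp.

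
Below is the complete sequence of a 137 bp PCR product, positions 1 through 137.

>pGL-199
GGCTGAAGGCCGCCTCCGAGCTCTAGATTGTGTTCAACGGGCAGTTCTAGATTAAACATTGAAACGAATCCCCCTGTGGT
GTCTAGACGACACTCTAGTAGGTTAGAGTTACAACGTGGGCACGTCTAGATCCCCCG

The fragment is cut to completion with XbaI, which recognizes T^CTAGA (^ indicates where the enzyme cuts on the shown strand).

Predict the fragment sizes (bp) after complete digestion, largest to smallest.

XbaI sites (TCTAGA) start at positions 22, 46, 82, 125.
XbaI cuts after the first base of each site, so after positions 22, 46, 82, 125.
Linear molecule, 4 cuts → 5 fragments:
  1–22 → 22 bp
  23–46 → 24 bp
  47–82 → 36 bp
  83–125 → 43 bp
  126–137 → 12 bp
Sorted largest to smallest: 43, 36, 24, 22, 12 bp.

43, 36, 24, 22, 12 bp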